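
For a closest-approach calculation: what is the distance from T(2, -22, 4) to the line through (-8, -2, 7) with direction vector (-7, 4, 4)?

√185

Direction vector d = (-7, 4, 4).
AP = (10, -20, -3), and AP × d = (-68, -19, -100).
|AP × d|² = 14985 and |d|² = 81, so the distance is √(14985/81) = √185.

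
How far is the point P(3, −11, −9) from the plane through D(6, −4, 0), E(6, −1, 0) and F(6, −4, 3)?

3

DE = (0, 3, 0) and DF = (0, 0, 3), so a normal is n = DE × DF = (9, 0, 0).
Then n·(3, −11, −9) − 54 = −27.
|n| = √(81 + 0 + 0) = 9, so the distance is |-27|/9 = 3.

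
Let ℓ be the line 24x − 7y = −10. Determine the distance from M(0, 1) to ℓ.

d = |24·0 + (-7)·1 − (-10)| / √(576 + 49) = |3|/25 = 3/25.

3/25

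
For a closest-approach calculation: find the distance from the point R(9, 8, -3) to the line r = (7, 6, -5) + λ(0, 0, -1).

2√2

Direction vector d = (0, 0, -1).
AP = (2, 2, 2), and AP × d = (-2, 2, 0).
|AP × d|² = 8 and |d|² = 1, so the distance is √8 = 2√2.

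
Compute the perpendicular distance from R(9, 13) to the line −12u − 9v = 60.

19

The normal to the line is n = (−12, −9) with |n| = 15.
|n·R − 60| = |-225 − 60| = 285, so the distance is 285/15 = 19.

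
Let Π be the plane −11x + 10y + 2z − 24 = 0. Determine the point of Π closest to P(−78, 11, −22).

The perpendicular from P has direction n = (−11, 10, 2): r = (−78, 11, −22) + t(−11, 10, 2).
Substitute into the plane: n·(P + tn) = 24 gives 924 + 225t = 24, so t = -4.
Foot = (−78, 11, −22) + (-4)·(−11, 10, 2) = (−34, −29, −30).

(-34, -29, -30)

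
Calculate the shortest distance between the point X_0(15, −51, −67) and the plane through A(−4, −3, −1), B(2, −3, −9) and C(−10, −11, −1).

11√34/17

AB = (6, 0, −8) and AC = (−6, −8, 0), so a normal is n = AB × AC = (−64, 48, −48).
Then n·(15, −51, −67) − 160 = −352.
|n| = √(4096 + 2304 + 2304) = 16√34, so the distance is |-352|/(16√34) = 22/√34.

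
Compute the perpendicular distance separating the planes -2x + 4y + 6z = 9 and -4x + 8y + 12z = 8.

5/(2√14)

Divide the second equation by 2 to match normals: -2x + 4y + 6z = 4.
Both planes have normal n = (-2, 4, 6), |n| = 2√14. Any point on the first plane is at distance |4 − 9|/|n| = 5/(2√14) = 5√14/28 from the second.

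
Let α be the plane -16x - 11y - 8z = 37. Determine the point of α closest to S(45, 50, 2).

(-3, 17, -22)

The perpendicular from S has direction n = (-16, -11, -8): r = (45, 50, 2) + λ(-16, -11, -8).
Substitute into the plane: n·(S + λn) = 37 gives -1286 + 441λ = 37, so λ = 3.
Foot = (45, 50, 2) + 3·(-16, -11, -8) = (-3, 17, -22).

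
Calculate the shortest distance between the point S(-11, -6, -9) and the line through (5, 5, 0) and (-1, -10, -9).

A direction vector is d = (-6, -15, -9).
AP = (-16, -11, -9); AP·d = 342, |AP|² = 458, |d|² = 342.
distance² = |AP|² − (AP·d)²/|d|² = 458 − 116964/342 = 116, so the distance is 2√29.

2√29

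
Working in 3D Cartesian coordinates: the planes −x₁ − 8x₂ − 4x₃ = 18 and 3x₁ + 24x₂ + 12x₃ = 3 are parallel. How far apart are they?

19/9

Divide the second equation by -3 to match normals: −x₁ − 8x₂ − 4x₃ = -1.
Both planes have normal n = (−1, −8, −4), |n| = 9. Any point on the first plane is at distance |(-1) − 18|/|n| = 19/9 from the second.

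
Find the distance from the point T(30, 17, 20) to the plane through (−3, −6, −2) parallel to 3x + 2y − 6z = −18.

Parallel planes share the normal n = (3, 2, −6); since (−3, −6, −2) lies on the plane, its equation is 3x + 2y − 6z = -9.
Then n·(30, 17, 20) − (−9) = 13.
|n| = √(9 + 4 + 36) = 7, so the distance is |13|/7 = 13/7.

13/7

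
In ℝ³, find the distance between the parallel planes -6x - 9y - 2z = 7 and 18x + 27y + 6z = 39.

20/11

Divide the second equation by -3 to match normals: -6x - 9y - 2z = -13.
With common normal n = (-6, -9, -2) (|n| = 11), the distance is |7 − (-13)|/|n| = 20/11.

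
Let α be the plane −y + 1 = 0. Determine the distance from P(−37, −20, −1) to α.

21

Normal vector n = (0, −1, 0), and n·(−37, −20, −1) − (−1) = 21.
|n| = √(0 + 1 + 0) = 1, so the distance is |21|/1 = 21.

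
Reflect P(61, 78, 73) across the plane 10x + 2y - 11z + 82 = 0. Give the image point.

(57, 386/5, 387/5)

With n = (10, 2, -11), the signed offset is (n·P − (-82))/|n|² = 45/225 = 1/5.
P' = P − 2t·n = (61, 78, 73) − (2/5)·(10, 2, -11) = (57, 386/5, 387/5).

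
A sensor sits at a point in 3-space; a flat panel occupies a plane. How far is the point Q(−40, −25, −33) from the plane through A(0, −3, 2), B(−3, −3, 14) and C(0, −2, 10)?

AB = (−3, 0, 12) and AC = (0, 1, 8), so a normal is n = AB × AC = (−12, 24, −3).
Then n·(−40, −25, −33) − (−78) = 57.
|n| = √(144 + 576 + 9) = 27, so the distance is |57|/27 = 19/9.

19/9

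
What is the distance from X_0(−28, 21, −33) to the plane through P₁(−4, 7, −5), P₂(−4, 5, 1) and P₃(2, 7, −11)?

10√11/11

P₁P₂ = (0, −2, 6) and P₁P₃ = (6, 0, −6), so a normal is n = P₁P₂ × P₁P₃ = (12, 36, 12).
d = |12·(-28) + 36·21 + 12·(-33) − 144| / √(144 + 1296 + 144) = |-120| / (12√11) = 10√11/11.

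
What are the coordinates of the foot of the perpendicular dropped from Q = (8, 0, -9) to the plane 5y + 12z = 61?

The perpendicular from Q has direction n = (0, 5, 12): r = (8, 0, -9) + t(0, 5, 12).
Substitute into the plane: n·(Q + tn) = 61 gives -108 + 169t = 61, so t = 1.
Foot = (8, 0, -9) + 1·(0, 5, 12) = (8, 5, 3).

(8, 5, 3)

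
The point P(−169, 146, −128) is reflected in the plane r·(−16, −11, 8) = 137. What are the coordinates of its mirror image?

(-1215/7, 1000/7, -880/7)

n = (−16, −11, 8), |n|² = 441, n·P − 137 = -63, so t = -63/441 = -1/7.
Foot F = P − (-1/7)·n = (−1199/7, 1011/7, −888/7); the reflection is 2F − P = (−1215/7, 1000/7, −880/7).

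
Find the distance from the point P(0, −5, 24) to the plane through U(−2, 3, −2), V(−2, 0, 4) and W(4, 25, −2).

UV = (0, −3, 6) and UW = (6, 22, 0), so a normal is n = UV × UW = (−132, 36, 18).
Then n·(0, −5, 24) − 336 = −84.
|n| = √(17424 + 1296 + 324) = 138, so the distance is |-84|/138 = 14/23.

14/23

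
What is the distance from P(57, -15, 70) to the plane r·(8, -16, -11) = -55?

19/21

Normal vector n = (8, -16, -11), and n·(57, -15, 70) - (-55) = -19.
|n| = √(64 + 256 + 121) = 21, so the distance is |-19|/21 = 19/21.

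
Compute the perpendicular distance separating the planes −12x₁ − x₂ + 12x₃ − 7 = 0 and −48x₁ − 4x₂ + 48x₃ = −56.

Divide the second equation by 4 to match normals: −12x₁ − x₂ + 12x₃ = -14.
With common normal n = (−12, −1, 12) (|n| = 17), the distance is |7 − (-14)|/|n| = 21/17.

21/17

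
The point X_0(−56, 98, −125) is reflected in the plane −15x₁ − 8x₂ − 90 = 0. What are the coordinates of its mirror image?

With n = (−15, −8, 0), the signed offset is (n·X_0 − 90)/|n|² = -34/289 = -2/17.
X_0' = X_0 − 2t·n = (−56, 98, −125) − (-4/17)·(−15, −8, 0) = (−1012/17, 1634/17, −125).

(-1012/17, 1634/17, -125)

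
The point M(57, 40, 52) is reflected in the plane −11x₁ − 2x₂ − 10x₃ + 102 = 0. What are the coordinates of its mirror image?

(-53, 20, -48)

With n = (−11, −2, −10), the signed offset is (n·M − (-102))/|n|² = -1125/225 = -5.
M' = M − 2t·n = (57, 40, 52) − (-10)·(−11, −2, −10) = (−53, 20, −48).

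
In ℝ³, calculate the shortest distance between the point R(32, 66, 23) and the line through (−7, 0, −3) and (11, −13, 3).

A direction vector is d = (18, −13, 6).
AP = (39, 66, 26); AP·d = 0, |AP|² = 6553, |d|² = 529.
distance² = |AP|² − (AP·d)²/|d|² = 6553 − 0/529 = 6553, so the distance is √6553.

√6553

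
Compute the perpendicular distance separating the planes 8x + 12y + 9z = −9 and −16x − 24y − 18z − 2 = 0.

8/17

Divide the second equation by -2 to match normals: 8x + 12y + 9z = -1.
Both planes have normal n = (8, 12, 9), |n| = 17. Any point on the first plane is at distance |(-1) − (-9)|/|n| = 8/17 from the second.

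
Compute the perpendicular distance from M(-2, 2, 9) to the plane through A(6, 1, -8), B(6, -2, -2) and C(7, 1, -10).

1

AB = (0, -3, 6) and AC = (1, 0, -2), so a normal is n = AB × AC = (6, 6, 3).
n = (6, 6, 3); n·P − 18 = 9; |n| = 9; distance = 9/9 = 1.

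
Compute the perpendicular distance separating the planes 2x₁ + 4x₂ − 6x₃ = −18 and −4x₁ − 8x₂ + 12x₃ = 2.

Divide the second equation by -2 to match normals: 2x₁ + 4x₂ − 6x₃ = -1.
Both planes have normal n = (2, 4, −6), |n| = 2√14. Any point on the first plane is at distance |(-1) − (-18)|/|n| = 17/(2√14) from the second.

17√14/28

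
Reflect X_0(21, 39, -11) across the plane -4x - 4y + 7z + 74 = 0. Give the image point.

(-3, 15, 31)

n = (-4, -4, 7), |n|² = 81, n·X_0 − (-74) = -243, so t = -243/81 = -3.
Foot F = X_0 − (-3)·n = (9, 27, 10); the reflection is 2F − X_0 = (-3, 15, 31).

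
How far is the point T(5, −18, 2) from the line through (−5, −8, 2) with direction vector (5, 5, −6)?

10√2

Direction vector d = (5, 5, −6).
AP = (10, −10, 0), and AP × d = (60, 60, 100).
|AP × d|² = 17200 and |d|² = 86, so the distance is √(17200/86) = √200 = 10√2.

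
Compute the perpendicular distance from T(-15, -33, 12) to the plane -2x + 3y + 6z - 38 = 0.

5

Normal vector n = (-2, 3, 6), and n·(-15, -33, 12) - 38 = -35.
|n| = √(4 + 9 + 36) = 7, so the distance is |-35|/7 = 5.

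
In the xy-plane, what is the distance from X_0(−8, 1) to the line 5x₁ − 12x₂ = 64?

116/13

d = |5·(-8) + (-12)·1 − 64| / √(25 + 144) = |-116|/13 = 116/13.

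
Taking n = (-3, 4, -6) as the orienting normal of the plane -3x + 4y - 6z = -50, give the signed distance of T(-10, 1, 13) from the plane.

n·T − (-50) = 6.
|n| = √61, so the signed distance is 6√61/61.

6√61/61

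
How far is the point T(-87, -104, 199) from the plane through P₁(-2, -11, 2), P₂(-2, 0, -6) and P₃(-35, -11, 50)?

3

P₁P₂ = (0, 11, -8) and P₁P₃ = (-33, 0, 48), so a normal is n = P₁P₂ × P₁P₃ = (528, 264, 363).
Then n·(-87, -104, 199) - (-3234) = 2079.
|n| = √(278784 + 69696 + 131769) = 693, so the distance is |2079|/693 = 3.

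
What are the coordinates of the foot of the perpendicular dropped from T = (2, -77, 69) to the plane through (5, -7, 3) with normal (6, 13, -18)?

n = (6, 13, -18), |n|² = 529, and n·T − (-115) = -2116.
t = -2116/529 = -4, so the foot is T − t·n = (2, -77, 69) − (-4)·(6, 13, -18) = (26, -25, -3).

(26, -25, -3)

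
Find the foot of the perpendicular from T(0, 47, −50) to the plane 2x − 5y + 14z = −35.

n = (2, −5, 14), |n|² = 225, and n·T − (-35) = -900.
t = -900/225 = -4, so the foot is T − t·n = (0, 47, −50) − (-4)·(2, −5, 14) = (8, 27, 6).

(8, 27, 6)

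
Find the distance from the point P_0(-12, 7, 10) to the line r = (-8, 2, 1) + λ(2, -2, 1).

Direction vector d = (2, -2, 1).
AP = (-4, 5, 9); AP·d = -9, |AP|² = 122, |d|² = 9.
distance² = |AP|² − (AP·d)²/|d|² = 122 − 81/9 = 113, so the distance is √113.

√113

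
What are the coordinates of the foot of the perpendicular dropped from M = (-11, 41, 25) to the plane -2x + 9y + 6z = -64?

(-1, -4, -5)

The perpendicular from M has direction n = (-2, 9, 6): r = (-11, 41, 25) + μ(-2, 9, 6).
Substitute into the plane: n·(M + μn) = -64 gives 541 + 121μ = -64, so μ = -5.
Foot = (-11, 41, 25) + (-5)·(-2, 9, 6) = (-1, -4, -5).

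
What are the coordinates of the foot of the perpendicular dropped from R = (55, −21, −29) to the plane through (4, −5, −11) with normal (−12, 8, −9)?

n = (−12, 8, −9), |n|² = 289, and n·R − 11 = -578.
t = -578/289 = -2, so the foot is R − t·n = (55, −21, −29) − (-2)·(−12, 8, −9) = (31, −5, −47).

(31, -5, -47)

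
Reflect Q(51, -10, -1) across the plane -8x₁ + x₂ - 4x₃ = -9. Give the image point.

With n = (-8, 1, -4), the signed offset is (n·Q − (-9))/|n|² = -405/81 = -5.
Q' = Q − 2t·n = (51, -10, -1) − (-10)·(-8, 1, -4) = (-29, 0, -41).

(-29, 0, -41)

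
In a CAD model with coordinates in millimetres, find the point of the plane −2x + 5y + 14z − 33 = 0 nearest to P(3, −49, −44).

(-5, -29, 12)

n = (−2, 5, 14), |n|² = 225, and n·P − 33 = -900.
t = -900/225 = -4, so the foot is P − t·n = (3, −49, −44) − (-4)·(−2, 5, 14) = (−5, −29, 12).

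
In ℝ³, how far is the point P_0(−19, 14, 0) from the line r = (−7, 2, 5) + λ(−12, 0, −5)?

12

Direction vector d = (−12, 0, −5).
AP = (−12, 12, −5), and AP × d = (−60, 0, 144).
|AP × d|² = 24336 and |d|² = 169, so the distance is √(24336/169) = √144 = 12.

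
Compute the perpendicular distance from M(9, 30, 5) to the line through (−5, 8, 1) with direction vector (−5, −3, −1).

Direction vector d = (−5, −3, −1).
AP = (14, 22, 4); AP·d = -140, |AP|² = 696, |d|² = 35.
distance² = |AP|² − (AP·d)²/|d|² = 696 − 19600/35 = 136, so the distance is 2√34.

2√34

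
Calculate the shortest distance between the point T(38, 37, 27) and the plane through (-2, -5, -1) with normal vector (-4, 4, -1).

The plane has equation n·(r − (-2, -5, -1)) = 0, i.e. n·r = -11.
Then n·(38, 37, 27) - (-11) = -20.
|n| = √(16 + 16 + 1) = √33, so the distance is |-20|/√33 = 20√33/33.

20/√33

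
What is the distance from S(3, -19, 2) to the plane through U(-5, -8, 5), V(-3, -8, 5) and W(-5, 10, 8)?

7/√37

UV = (2, 0, 0) and UW = (0, 18, 3), so a normal is n = UV × UW = (0, -6, 36).
n = (0, -6, 36); n·P − 228 = -42; |n| = 6√37; distance = 42/(6√37) = 7√37/37.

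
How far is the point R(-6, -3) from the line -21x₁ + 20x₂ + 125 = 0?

191/29

d = |(-21)·(-6) + 20·(-3) − (-125)| / √(441 + 400) = |191|/29 = 191/29.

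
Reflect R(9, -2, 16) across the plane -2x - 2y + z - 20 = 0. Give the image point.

With n = (-2, -2, 1), the signed offset is (n·R − 20)/|n|² = -18/9 = -2.
R' = R − 2t·n = (9, -2, 16) − (-4)·(-2, -2, 1) = (1, -10, 20).

(1, -10, 20)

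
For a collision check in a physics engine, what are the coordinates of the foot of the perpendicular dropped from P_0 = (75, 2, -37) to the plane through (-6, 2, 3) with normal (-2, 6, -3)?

n = (-2, 6, -3), |n|² = 49, and n·P_0 − 15 = -42.
t = -42/49 = -6/7, so the foot is P_0 − t·n = (75, 2, -37) − (-6/7)·(-2, 6, -3) = (513/7, 50/7, -277/7).

(513/7, 50/7, -277/7)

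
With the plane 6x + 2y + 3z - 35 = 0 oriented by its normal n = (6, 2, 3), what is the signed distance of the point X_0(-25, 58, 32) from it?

27/7

n·X_0 − 35 = 27.
|n| = 7, so the signed distance is 27/7.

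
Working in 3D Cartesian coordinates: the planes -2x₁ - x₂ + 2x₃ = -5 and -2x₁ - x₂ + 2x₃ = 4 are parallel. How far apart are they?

With common normal n = (-2, -1, 2) (|n| = 3), the distance is |(-5) − 4|/|n| = 9/3 = 3.

3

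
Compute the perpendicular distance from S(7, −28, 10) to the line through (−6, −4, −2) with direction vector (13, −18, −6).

6√10

Direction vector d = (13, −18, −6).
AP = (13, −24, 12), and AP × d = (360, 234, 78).
|AP × d|² = 190440 and |d|² = 529, so the distance is √(190440/529) = √360 = 6√10.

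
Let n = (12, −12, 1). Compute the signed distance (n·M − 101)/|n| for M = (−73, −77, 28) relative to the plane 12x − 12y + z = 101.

n·M − 101 = -25.
|n| = 17, so the signed distance is -25/17.

-25/17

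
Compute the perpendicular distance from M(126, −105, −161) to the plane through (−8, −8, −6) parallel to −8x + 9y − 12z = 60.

5

Parallel planes share the normal n = (−8, 9, −12); since (−8, −8, −6) lies on the plane, its equation is −8x + 9y − 12z = 64.
d = |(-8)·126 + 9·(-105) + (-12)·(-161) − 64| / √(64 + 81 + 144) = |-85| / 17 = 5.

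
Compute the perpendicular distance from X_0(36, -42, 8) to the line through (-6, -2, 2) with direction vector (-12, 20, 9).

Direction vector d = (-12, 20, 9).
AP = (42, -40, 6), and AP × d = (-480, -450, 360).
|AP × d|² = 562500 and |d|² = 625, so the distance is √(562500/625) = √900 = 30.

30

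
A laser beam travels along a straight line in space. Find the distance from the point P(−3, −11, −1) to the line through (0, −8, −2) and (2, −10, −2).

√19

A direction vector is d = (2, −2, 0).
AP = (−3, −3, 1), and AP × d = (2, 2, 12).
|AP × d|² = 152 and |d|² = 8, so the distance is √(152/8) = √19.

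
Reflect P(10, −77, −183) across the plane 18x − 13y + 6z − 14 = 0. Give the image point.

(122/23, -1693/23, -4245/23)

n = (18, −13, 6), |n|² = 529, n·P − 14 = 69, so t = 69/529 = 3/23.
Foot F = P − (3/23)·n = (176/23, −1732/23, −4227/23); the reflection is 2F − P = (122/23, −1693/23, −4245/23).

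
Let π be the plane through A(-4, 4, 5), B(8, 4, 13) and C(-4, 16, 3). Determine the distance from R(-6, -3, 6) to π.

7/√53

AB = (12, 0, 8) and AC = (0, 12, -2), so a normal is n = AB × AC = (-96, 24, 144).
Then n·(-6, -3, 6) - 1200 = 168.
|n| = √(9216 + 576 + 20736) = 24√53, so the distance is |168|/(24√53) = 7√53/53.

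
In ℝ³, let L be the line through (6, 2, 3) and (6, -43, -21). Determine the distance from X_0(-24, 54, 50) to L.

√1189

A direction vector is d = (0, -45, -24).
AP = (-30, 52, 47); AP·d = -3468, |AP|² = 5813, |d|² = 2601.
distance² = |AP|² − (AP·d)²/|d|² = 5813 − 12027024/2601 = 1189, so the distance is √1189.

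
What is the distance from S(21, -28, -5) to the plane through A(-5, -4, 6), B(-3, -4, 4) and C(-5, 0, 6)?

AB = (2, 0, -2) and AC = (0, 4, 0), so a normal is n = AB × AC = (8, 0, 8).
Then n·(21, -28, -5) - 8 = 120.
|n| = √(64 + 0 + 64) = 8√2, so the distance is |120|/(8√2) = 15/√2.

15/√2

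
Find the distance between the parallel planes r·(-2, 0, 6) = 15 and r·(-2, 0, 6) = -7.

With common normal n = (-2, 0, 6) (|n| = 2√10), the distance is |15 − (-7)|/|n| = 22/(2√10) = 11√10/10.

11√10/10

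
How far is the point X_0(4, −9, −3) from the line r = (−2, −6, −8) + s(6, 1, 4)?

√17

Direction vector d = (6, 1, 4).
AP = (6, −3, 5); AP·d = 53, |AP|² = 70, |d|² = 53.
distance² = |AP|² − (AP·d)²/|d|² = 70 − 2809/53 = 17, so the distance is √17.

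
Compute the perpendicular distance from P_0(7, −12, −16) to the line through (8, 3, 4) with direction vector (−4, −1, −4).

Direction vector d = (−4, −1, −4).
AP = (−1, −15, −20); AP·d = 99, |AP|² = 626, |d|² = 33.
distance² = |AP|² − (AP·d)²/|d|² = 626 − 9801/33 = 329, so the distance is √329.

√329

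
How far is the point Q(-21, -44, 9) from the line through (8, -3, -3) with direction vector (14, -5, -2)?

Direction vector d = (14, -5, -2).
AP = (-29, -41, 12), and AP × d = (142, 110, 719).
|AP × d|² = 549225 and |d|² = 225, so the distance is √(549225/225) = √2441.

√2441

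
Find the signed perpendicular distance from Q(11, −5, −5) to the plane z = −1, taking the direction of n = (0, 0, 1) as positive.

-4

n·Q − (-1) = -4.
|n| = 1, so the signed distance is -4/1 = -4.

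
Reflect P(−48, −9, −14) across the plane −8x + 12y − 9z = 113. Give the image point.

(-32, -33, 4)

With n = (−8, 12, −9), the signed offset is (n·P − 113)/|n|² = 289/289 = 1.
P' = P − 2t·n = (−48, −9, −14) − 2·(−8, 12, −9) = (−32, −33, 4).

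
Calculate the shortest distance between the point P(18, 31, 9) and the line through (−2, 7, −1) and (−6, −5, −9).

A direction vector is d = (−4, −12, −8).
AP = (20, 24, 10), and AP × d = (−72, 120, −144).
|AP × d|² = 40320 and |d|² = 224, so the distance is √(40320/224) = √180 = 6√5.

6√5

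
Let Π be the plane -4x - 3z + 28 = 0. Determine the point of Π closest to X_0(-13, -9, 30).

n = (-4, 0, -3), |n|² = 25, and n·X_0 − (-28) = -10.
t = -10/25 = -2/5, so the foot is X_0 − t·n = (-13, -9, 30) − (-2/5)·(-4, 0, -3) = (-73/5, -9, 144/5).

(-73/5, -9, 144/5)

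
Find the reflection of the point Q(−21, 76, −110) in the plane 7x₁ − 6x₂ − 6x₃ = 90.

With n = (7, −6, −6), the signed offset is (n·Q − 90)/|n|² = -33/121 = -3/11.
Q' = Q − 2t·n = (−21, 76, −110) − (-6/11)·(7, −6, −6) = (−189/11, 800/11, −1246/11).

(-189/11, 800/11, -1246/11)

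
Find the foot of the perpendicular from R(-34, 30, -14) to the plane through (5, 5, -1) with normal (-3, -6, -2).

The perpendicular from R has direction n = (-3, -6, -2): r = (-34, 30, -14) + t(-3, -6, -2).
Substitute into the plane: n·(R + tn) = -43 gives -50 + 49t = -43, so t = 1/7.
Foot = (-34, 30, -14) + (1/7)·(-3, -6, -2) = (-241/7, 204/7, -100/7).

(-241/7, 204/7, -100/7)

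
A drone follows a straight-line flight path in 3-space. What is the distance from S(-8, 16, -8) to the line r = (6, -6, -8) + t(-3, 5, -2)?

Direction vector d = (-3, 5, -2).
AP = (-14, 22, 0), and AP × d = (-44, -28, -4).
|AP × d|² = 2736 and |d|² = 38, so the distance is √(2736/38) = √72 = 6√2.

6√2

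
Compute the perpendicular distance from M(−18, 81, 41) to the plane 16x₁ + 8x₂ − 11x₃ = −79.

Normal vector n = (16, 8, −11), and n·(−18, 81, 41) − (−79) = −12.
|n| = √(256 + 64 + 121) = 21, so the distance is |-12|/21 = 4/7.

4/7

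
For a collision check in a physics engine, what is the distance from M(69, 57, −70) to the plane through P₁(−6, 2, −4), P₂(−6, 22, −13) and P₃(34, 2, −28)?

P₁P₂ = (0, 20, −9) and P₁P₃ = (40, 0, −24), so a normal is n = P₁P₂ × P₁P₃ = (−480, −360, −800).
Then n·(69, 57, −70) − 5360 = −3000.
|n| = √(230400 + 129600 + 640000) = 1000, so the distance is |-3000|/1000 = 3.

3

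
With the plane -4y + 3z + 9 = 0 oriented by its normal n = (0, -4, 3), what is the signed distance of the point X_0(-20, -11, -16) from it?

n·X_0 − (-9) = 5.
|n| = 5, so the signed distance is 5/5 = 1.

1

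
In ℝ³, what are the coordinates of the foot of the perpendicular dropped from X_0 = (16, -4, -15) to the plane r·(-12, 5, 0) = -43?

(4, 1, -15)

n = (-12, 5, 0), |n|² = 169, and n·X_0 − (-43) = -169.
t = -169/169 = -1, so the foot is X_0 − t·n = (16, -4, -15) − (-1)·(-12, 5, 0) = (4, 1, -15).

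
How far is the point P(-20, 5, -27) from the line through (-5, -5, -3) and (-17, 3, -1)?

√689

A direction vector is d = (-12, 8, 2).
AP = (-15, 10, -24), and AP × d = (212, 318, 0).
|AP × d|² = 146068 and |d|² = 212, so the distance is √(146068/212) = √689.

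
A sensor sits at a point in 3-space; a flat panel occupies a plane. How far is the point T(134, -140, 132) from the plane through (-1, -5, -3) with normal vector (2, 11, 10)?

9

The plane has equation n·(r − (-1, -5, -3)) = 0, i.e. n·r = -87.
Then n·(134, -140, 132) - (-87) = 135.
|n| = √(4 + 121 + 100) = 15, so the distance is |135|/15 = 9.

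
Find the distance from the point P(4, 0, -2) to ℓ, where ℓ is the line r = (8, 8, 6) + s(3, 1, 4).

Direction vector d = (3, 1, 4).
AP = (-4, -8, -8), and AP × d = (-24, -8, 20).
|AP × d|² = 1040 and |d|² = 26, so the distance is √(1040/26) = √40 = 2√10.

2√10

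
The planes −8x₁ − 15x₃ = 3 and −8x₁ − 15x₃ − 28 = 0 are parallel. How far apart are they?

25/17

With common normal n = (−8, 0, −15) (|n| = 17), the distance is |3 − 28|/|n| = 25/17.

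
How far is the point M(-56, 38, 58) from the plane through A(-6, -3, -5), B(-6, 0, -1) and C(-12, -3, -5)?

AB = (0, 3, 4) and AC = (-6, 0, 0), so a normal is n = AB × AC = (0, -24, 18).
n = (0, -24, 18); n·P − (-18) = 150; |n| = 30; distance = 150/30 = 5.

5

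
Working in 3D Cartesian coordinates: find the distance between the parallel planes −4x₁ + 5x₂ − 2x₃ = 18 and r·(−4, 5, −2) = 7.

11√5/15

Both planes have normal n = (−4, 5, −2), |n| = 3√5. Any point on the first plane is at distance |7 − 18|/|n| = 11/(3√5) = 11√5/15 from the second.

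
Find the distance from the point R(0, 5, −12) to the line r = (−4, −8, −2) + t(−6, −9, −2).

2√41

Direction vector d = (−6, −9, −2).
AP = (4, 13, −10); AP·d = -121, |AP|² = 285, |d|² = 121.
distance² = |AP|² − (AP·d)²/|d|² = 285 − 14641/121 = 164, so the distance is 2√41.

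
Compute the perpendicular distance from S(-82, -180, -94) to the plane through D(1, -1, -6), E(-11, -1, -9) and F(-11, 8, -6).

DE = (-12, 0, -3) and DF = (-12, 9, 0), so a normal is n = DE × DF = (27, 36, -108).
n = (27, 36, -108); n·P − 639 = 819; |n| = 117; distance = 819/117 = 7.

7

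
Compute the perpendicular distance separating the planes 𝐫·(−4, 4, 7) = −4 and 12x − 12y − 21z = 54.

Divide the second equation by -3 to match normals: −4x + 4y + 7z = -18.
With common normal n = (−4, 4, 7) (|n| = 9), the distance is |(-4) − (-18)|/|n| = 14/9.

14/9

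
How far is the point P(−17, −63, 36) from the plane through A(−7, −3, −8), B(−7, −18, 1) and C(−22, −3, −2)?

10√38/19

AB = (0, −15, 9) and AC = (−15, 0, 6), so a normal is n = AB × AC = (−90, −135, −225).
n = (−90, −135, −225); n·P − 2835 = -900; |n| = 45√38; distance = 900/(45√38) = 20/√38.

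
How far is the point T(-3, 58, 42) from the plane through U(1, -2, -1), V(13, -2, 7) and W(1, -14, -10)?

UV = (12, 0, 8) and UW = (0, -12, -9), so a normal is n = UV × UW = (96, 108, -144).
Then n·(-3, 58, 42) - 24 = -96.
|n| = √(9216 + 11664 + 20736) = 204, so the distance is |-96|/204 = 8/17.

8/17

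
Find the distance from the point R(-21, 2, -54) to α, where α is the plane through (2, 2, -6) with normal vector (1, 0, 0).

23

The plane has equation n·(r − (2, 2, -6)) = 0, i.e. n·r = 2.
n = (1, 0, 0); n·P − 2 = -23; |n| = 1; distance = 23/1 = 23.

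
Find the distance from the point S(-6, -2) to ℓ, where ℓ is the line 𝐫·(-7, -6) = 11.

d = |(-7)·(-6) + (-6)·(-2) − 11| / √(49 + 36) = |43|/√85 = 43√85/85.

43√85/85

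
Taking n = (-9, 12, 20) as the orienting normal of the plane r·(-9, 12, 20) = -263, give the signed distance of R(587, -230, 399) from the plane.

8

n·R − (-263) = 200.
|n| = 25, so the signed distance is 200/25 = 8.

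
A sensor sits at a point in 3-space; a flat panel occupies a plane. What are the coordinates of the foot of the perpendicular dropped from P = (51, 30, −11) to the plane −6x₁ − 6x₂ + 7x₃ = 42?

n = (−6, −6, 7), |n|² = 121, and n·P − 42 = -605.
t = -605/121 = -5, so the foot is P − t·n = (51, 30, −11) − (-5)·(−6, −6, 7) = (21, 0, 24).

(21, 0, 24)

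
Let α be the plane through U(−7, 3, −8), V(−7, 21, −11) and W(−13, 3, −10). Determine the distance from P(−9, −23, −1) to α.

20√41/41

UV = (0, 18, −3) and UW = (−6, 0, −2), so a normal is n = UV × UW = (−36, 18, 108).
d = |(-36)·(-9) + 18·(-23) + 108·(-1) − (-558)| / √(1296 + 324 + 11664) = |360| / (18√41) = 20√41/41.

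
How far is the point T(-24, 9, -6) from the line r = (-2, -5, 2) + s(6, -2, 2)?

Direction vector d = (6, -2, 2).
AP = (-22, 14, -8); AP·d = -176, |AP|² = 744, |d|² = 44.
distance² = |AP|² − (AP·d)²/|d|² = 744 − 30976/44 = 40, so the distance is 2√10.

2√10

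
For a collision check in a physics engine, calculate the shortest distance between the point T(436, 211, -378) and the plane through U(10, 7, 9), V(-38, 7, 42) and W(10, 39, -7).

UV = (-48, 0, 33) and UW = (0, 32, -16), so a normal is n = UV × UW = (-1056, -768, -1536).
Then n·(436, 211, -378) - (-29760) = -12096.
|n| = √(1115136 + 589824 + 2359296) = 2016, so the distance is |-12096|/2016 = 6.

6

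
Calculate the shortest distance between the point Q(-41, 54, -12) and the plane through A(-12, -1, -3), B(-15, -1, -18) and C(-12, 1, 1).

13√30/15

AB = (-3, 0, -15) and AC = (0, 2, 4), so a normal is n = AB × AC = (30, 12, -6).
Then n·(-41, 54, -12) - (-354) = -156.
|n| = √(900 + 144 + 36) = 6√30, so the distance is |-156|/(6√30) = 26/√30.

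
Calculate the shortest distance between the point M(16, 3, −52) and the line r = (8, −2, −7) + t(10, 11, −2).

Direction vector d = (10, 11, −2).
AP = (8, 5, −45); AP·d = 225, |AP|² = 2114, |d|² = 225.
distance² = |AP|² − (AP·d)²/|d|² = 2114 − 50625/225 = 1889, so the distance is √1889.

√1889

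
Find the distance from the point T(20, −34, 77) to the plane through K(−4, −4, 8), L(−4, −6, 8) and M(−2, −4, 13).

KL = (0, −2, 0) and KM = (2, 0, 5), so a normal is n = KL × KM = (−10, 0, 4).
n = (−10, 0, 4); n·P − 72 = 36; |n| = 2√29; distance = 36/(2√29) = 18/√29.

18/√29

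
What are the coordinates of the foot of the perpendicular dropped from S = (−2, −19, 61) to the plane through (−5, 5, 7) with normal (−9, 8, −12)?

(-29, 5, 25)

n = (−9, 8, −12), |n|² = 289, and n·S − 1 = -867.
t = -867/289 = -3, so the foot is S − t·n = (−2, −19, 61) − (-3)·(−9, 8, −12) = (−29, 5, 25).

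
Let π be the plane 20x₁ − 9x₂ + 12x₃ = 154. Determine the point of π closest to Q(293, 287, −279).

(1501/5, 7094/25, -6867/25)

n = (20, −9, 12), |n|² = 625, and n·Q − 154 = -225.
t = -225/625 = -9/25, so the foot is Q − t·n = (293, 287, −279) − (-9/25)·(20, −9, 12) = (1501/5, 7094/25, −6867/25).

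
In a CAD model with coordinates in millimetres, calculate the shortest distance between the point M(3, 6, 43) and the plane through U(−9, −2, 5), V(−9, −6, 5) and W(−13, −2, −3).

14√5/5

UV = (0, −4, 0) and UW = (−4, 0, −8), so a normal is n = UV × UW = (32, 0, −16).
Then n·(3, 6, 43) − (−368) = −224.
|n| = √(1024 + 0 + 256) = 16√5, so the distance is |-224|/(16√5) = 14√5/5.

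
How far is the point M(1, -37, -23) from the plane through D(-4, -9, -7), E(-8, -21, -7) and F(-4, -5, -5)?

DE = (-4, -12, 0) and DF = (0, 4, 2), so a normal is n = DE × DF = (-24, 8, -16).
n = (-24, 8, -16); n·P − 136 = -88; |n| = 8√14; distance = 88/(8√14) = 11√14/14.

11√14/14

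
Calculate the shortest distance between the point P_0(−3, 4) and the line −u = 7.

d = |(-1)·(-3) + 0·4 − 7| / √(1 + 0) = |-4|/1 = 4.

4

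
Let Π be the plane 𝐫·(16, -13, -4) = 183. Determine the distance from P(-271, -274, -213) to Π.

Normal vector n = (16, -13, -4), and n·(-271, -274, -213) - 183 = -105.
|n| = √(256 + 169 + 16) = 21, so the distance is |-105|/21 = 5.

5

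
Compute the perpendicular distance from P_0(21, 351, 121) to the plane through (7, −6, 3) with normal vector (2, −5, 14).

7

The plane has equation n·(r − (7, −6, 3)) = 0, i.e. n·r = 86.
Then n·(21, 351, 121) − 86 = −105.
|n| = √(4 + 25 + 196) = 15, so the distance is |-105|/15 = 7.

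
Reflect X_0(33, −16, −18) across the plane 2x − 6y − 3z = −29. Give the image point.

With n = (2, −6, −3), the signed offset is (n·X_0 − (-29))/|n|² = 245/49 = 5.
X_0' = X_0 − 2t·n = (33, −16, −18) − 10·(2, −6, −3) = (13, 44, 12).

(13, 44, 12)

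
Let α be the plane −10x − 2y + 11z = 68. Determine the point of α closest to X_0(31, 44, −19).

(1, 38, 14)

The perpendicular from X_0 has direction n = (−10, −2, 11): r = (31, 44, −19) + μ(−10, −2, 11).
Substitute into the plane: n·(X_0 + μn) = 68 gives -607 + 225μ = 68, so μ = 3.
Foot = (31, 44, −19) + 3·(−10, −2, 11) = (1, 38, 14).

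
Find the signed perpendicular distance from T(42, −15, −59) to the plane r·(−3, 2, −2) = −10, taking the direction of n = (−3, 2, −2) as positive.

-28/√17

n·T − (-10) = -28.
|n| = √17, so the signed distance is -28/√17.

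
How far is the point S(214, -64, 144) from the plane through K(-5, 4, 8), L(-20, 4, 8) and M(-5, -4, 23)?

KL = (-15, 0, 0) and KM = (0, -8, 15), so a normal is n = KL × KM = (0, 225, 120).
Then n·(214, -64, 144) - 1860 = 1020.
|n| = √(0 + 50625 + 14400) = 255, so the distance is |1020|/255 = 4.

4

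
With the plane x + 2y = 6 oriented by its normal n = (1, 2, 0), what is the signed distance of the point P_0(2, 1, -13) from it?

-2√5/5

n·P_0 − 6 = -2.
|n| = √5, so the signed distance is -2√5/5.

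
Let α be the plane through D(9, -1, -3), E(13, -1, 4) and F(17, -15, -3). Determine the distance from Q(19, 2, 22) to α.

DE = (4, 0, 7) and DF = (8, -14, 0), so a normal is n = DE × DF = (98, 56, -56).
d = |98·19 + 56·2 + (-56)·22 − 994| / √(9604 + 3136 + 3136) = |-252| / 126 = 2.

2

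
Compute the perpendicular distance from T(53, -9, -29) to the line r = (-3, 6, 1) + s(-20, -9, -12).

Direction vector d = (-20, -9, -12).
AP = (56, -15, -30), and AP × d = (-90, 1272, -804).
|AP × d|² = 2272500 and |d|² = 625, so the distance is √(2272500/625) = √3636 = 6√101.

6√101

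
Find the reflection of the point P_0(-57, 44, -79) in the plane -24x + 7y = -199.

(87, 2, -79)

n = (-24, 7, 0), |n|² = 625, n·P_0 − (-199) = 1875, so t = 1875/625 = 3.
Foot F = P_0 − 3·n = (15, 23, -79); the reflection is 2F − P_0 = (87, 2, -79).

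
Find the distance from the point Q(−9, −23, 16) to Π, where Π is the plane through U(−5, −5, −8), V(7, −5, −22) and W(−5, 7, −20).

UV = (12, 0, −14) and UW = (0, 12, −12), so a normal is n = UV × UW = (168, 144, 144).
Then n·(−9, −23, 16) − (−2712) = 192.
|n| = √(28224 + 20736 + 20736) = 264, so the distance is |192|/264 = 8/11.

8/11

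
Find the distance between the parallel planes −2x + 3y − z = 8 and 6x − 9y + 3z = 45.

23/√14

Divide the second equation by -3 to match normals: −2x + 3y − z = -15.
Both planes have normal n = (−2, 3, −1), |n| = √14. Any point on the first plane is at distance |(-15) − 8|/|n| = 23/√14 from the second.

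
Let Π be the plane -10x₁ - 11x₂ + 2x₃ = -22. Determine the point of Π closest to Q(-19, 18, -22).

(-61/3, 248/15, -326/15)

n = (-10, -11, 2), |n|² = 225, and n·Q − (-22) = -30.
t = -30/225 = -2/15, so the foot is Q − t·n = (-19, 18, -22) − (-2/15)·(-10, -11, 2) = (-61/3, 248/15, -326/15).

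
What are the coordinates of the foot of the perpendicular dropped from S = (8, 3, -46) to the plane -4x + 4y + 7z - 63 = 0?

(-12, 23, -11)

n = (-4, 4, 7), |n|² = 81, and n·S − 63 = -405.
t = -405/81 = -5, so the foot is S − t·n = (8, 3, -46) − (-5)·(-4, 4, 7) = (-12, 23, -11).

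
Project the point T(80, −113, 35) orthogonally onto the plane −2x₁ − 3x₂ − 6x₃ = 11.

(548/7, -809/7, 209/7)

n = (−2, −3, −6), |n|² = 49, and n·T − 11 = -42.
t = -42/49 = -6/7, so the foot is T − t·n = (80, −113, 35) − (-6/7)·(−2, −3, −6) = (548/7, −809/7, 209/7).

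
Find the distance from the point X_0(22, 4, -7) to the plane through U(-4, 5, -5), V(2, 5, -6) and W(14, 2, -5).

8√73/73

UV = (6, 0, -1) and UW = (18, -3, 0), so a normal is n = UV × UW = (-3, -18, -18).
Then n·(22, 4, -7) - 12 = -24.
|n| = √(9 + 324 + 324) = 3√73, so the distance is |-24|/(3√73) = 8√73/73.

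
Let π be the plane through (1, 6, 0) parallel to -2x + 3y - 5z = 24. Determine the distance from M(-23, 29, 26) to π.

13√38/38

Parallel planes share the normal n = (-2, 3, -5); since (1, 6, 0) lies on the plane, its equation is -2x + 3y - 5z = 16.
Then n·(-23, 29, 26) - 16 = -13.
|n| = √(4 + 9 + 25) = √38, so the distance is |-13|/√38 = 13√38/38.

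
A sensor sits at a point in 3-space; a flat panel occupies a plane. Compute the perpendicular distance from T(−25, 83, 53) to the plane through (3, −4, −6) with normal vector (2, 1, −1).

14√6/3

The plane has equation n·(r − (3, −4, −6)) = 0, i.e. n·r = 8.
Then n·(−25, 83, 53) − 8 = −28.
|n| = √(4 + 1 + 1) = √6, so the distance is |-28|/√6 = 28/√6.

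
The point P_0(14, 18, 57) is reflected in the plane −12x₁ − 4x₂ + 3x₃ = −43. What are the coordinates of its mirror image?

With n = (−12, −4, 3), the signed offset is (n·P_0 − (-43))/|n|² = -26/169 = -2/13.
P_0' = P_0 − 2t·n = (14, 18, 57) − (-4/13)·(−12, −4, 3) = (134/13, 218/13, 753/13).

(134/13, 218/13, 753/13)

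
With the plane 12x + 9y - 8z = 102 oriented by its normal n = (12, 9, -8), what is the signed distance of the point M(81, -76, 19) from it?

n·M − 102 = 34.
|n| = 17, so the signed distance is 34/17 = 2.

2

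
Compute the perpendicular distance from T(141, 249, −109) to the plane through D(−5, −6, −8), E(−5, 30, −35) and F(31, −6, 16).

5

DE = (0, 36, −27) and DF = (36, 0, 24), so a normal is n = DE × DF = (864, −972, −1296).
n = (864, −972, −1296); n·P − 11880 = 9180; |n| = 1836; distance = 9180/1836 = 5.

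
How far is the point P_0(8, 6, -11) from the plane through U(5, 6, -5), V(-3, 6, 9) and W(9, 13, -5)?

UV = (-8, 0, 14) and UW = (4, 7, 0), so a normal is n = UV × UW = (-98, 56, -56).
n = (-98, 56, -56); n·P − 126 = 42; |n| = 126; distance = 42/126 = 1/3.

1/3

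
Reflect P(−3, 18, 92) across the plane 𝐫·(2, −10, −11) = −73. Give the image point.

With n = (2, −10, −11), the signed offset is (n·P − (-73))/|n|² = -1125/225 = -5.
P' = P − 2t·n = (−3, 18, 92) − (-10)·(2, −10, −11) = (17, −82, −18).

(17, -82, -18)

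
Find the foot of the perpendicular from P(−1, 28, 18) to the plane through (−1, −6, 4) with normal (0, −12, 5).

The perpendicular from P has direction n = (0, −12, 5): r = (−1, 28, 18) + λ(0, −12, 5).
Substitute into the plane: n·(P + λn) = 92 gives -246 + 169λ = 92, so λ = 2.
Foot = (−1, 28, 18) + 2·(0, −12, 5) = (−1, 4, 28).

(-1, 4, 28)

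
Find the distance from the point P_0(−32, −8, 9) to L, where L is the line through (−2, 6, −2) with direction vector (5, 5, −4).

√161

Direction vector d = (5, 5, −4).
AP = (−30, −14, 11), and AP × d = (1, −65, −80).
|AP × d|² = 10626 and |d|² = 66, so the distance is √(10626/66) = √161.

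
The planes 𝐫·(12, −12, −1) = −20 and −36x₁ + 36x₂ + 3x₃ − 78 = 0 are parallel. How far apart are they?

6/17

Divide the second equation by -3 to match normals: 12x₁ − 12x₂ − x₃ = -26.
With common normal n = (12, −12, −1) (|n| = 17), the distance is |(-20) − (-26)|/|n| = 6/17.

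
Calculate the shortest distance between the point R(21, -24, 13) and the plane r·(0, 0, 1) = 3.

10

Normal vector n = (0, 0, 1), and n·(21, -24, 13) - 3 = 10.
|n| = √(0 + 0 + 1) = 1, so the distance is |10|/1 = 10.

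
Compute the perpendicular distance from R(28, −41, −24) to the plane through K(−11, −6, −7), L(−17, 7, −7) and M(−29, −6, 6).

9/23

KL = (−6, 13, 0) and KM = (−18, 0, 13), so a normal is n = KL × KM = (169, 78, 234).
d = |169·28 + 78·(-41) + 234·(-24) − (-3965)| / √(28561 + 6084 + 54756) = |-117| / 299 = 9/23.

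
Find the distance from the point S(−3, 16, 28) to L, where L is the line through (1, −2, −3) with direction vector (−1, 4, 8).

√5

Direction vector d = (−1, 4, 8).
AP = (−4, 18, 31); AP·d = 324, |AP|² = 1301, |d|² = 81.
distance² = |AP|² − (AP·d)²/|d|² = 1301 − 104976/81 = 5, so the distance is √5.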